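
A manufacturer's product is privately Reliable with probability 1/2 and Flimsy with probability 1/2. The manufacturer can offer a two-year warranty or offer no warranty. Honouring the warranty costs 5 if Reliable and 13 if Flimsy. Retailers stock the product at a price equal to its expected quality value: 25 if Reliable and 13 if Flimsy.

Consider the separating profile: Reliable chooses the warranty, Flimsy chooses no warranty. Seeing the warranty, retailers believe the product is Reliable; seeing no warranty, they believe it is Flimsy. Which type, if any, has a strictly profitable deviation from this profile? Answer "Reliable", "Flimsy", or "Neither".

Neither

The warranty pays 25; no warranty pays 13.
Reliable: assigned the warranty, nets 25 − 5 = 20; deviating to no warranty nets 13.
Flimsy: assigned no warranty, nets 13; deviating to the warranty nets 25 − 13 = 12.
Both types strictly prefer their assigned action; no profitable deviation.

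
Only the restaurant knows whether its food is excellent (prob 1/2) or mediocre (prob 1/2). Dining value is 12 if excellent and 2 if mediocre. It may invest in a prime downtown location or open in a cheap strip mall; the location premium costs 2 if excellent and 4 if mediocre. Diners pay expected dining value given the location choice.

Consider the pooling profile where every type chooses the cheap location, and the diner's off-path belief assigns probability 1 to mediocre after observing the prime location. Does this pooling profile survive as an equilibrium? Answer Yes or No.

On path, the diner holds the prior and pays 1/2·12 + 1/2·2 = 7. Off path (the prime location), believing mediocre, it pays 2.
excellent: the cheap location nets 7; the prime location nets 2 − 2 = 0. excellent stays.
mediocre: the cheap location nets 7; the prime location nets 2 − 4 = -2. mediocre stays.
No type deviates, so pooling is sustained.

Yes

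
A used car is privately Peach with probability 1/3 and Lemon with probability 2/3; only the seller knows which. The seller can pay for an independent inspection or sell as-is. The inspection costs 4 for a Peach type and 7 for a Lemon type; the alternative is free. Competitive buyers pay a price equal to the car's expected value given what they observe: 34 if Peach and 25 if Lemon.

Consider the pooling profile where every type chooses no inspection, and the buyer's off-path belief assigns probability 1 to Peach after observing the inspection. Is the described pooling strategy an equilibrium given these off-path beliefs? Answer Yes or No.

No

On path, the buyer holds the prior and pays 1/3·34 + 2/3·25 = 28. Off path (the inspection), believing Peach, it pays 34.
Peach: no inspection nets 28; the inspection nets 34 − 4 = 30. Peach would deviate.
Lemon: no inspection nets 28; the inspection nets 34 − 7 = 27. Lemon stays.
A type deviates, so pooling fails.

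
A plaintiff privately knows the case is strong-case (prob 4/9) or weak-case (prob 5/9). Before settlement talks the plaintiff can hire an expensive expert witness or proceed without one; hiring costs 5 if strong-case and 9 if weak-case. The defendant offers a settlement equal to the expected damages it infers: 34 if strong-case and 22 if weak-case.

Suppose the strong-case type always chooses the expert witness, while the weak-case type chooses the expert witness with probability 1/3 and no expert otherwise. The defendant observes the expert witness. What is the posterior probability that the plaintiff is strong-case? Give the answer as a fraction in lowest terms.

P(the expert witness) = (4/9)·1 + (5/9)·(1/3) = 17/27.
By Bayes' rule, P(strong-case | the expert witness) = (4/9) / (17/27) = 12/17.

12/17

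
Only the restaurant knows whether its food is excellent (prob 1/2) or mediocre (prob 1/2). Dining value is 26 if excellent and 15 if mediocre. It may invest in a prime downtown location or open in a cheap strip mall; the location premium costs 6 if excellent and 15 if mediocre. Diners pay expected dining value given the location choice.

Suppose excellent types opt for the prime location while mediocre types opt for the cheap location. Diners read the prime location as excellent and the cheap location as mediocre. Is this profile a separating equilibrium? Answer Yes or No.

Yes

Under these beliefs, the prime location earns price premium 26 and the cheap location earns price premium 15.
excellent: the prime location nets 26 − 6 = 20; the cheap location nets 15. excellent prefers the prime location.
mediocre: the prime location nets 26 − 15 = 11; the cheap location nets 15. mediocre prefers the cheap location.
Neither type deviates, so the separating profile is an equilibrium.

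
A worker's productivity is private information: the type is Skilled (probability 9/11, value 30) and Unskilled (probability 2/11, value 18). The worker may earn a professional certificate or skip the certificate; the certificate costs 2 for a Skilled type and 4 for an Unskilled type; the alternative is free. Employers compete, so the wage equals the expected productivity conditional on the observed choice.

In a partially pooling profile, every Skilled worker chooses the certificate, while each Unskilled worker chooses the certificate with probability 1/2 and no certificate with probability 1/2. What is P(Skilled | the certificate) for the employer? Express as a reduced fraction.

9/10

P(the certificate) = (9/11)·1 + (2/11)·(1/2) = 10/11.
By Bayes' rule, P(Skilled | the certificate) = (9/11) / (10/11) = 9/10.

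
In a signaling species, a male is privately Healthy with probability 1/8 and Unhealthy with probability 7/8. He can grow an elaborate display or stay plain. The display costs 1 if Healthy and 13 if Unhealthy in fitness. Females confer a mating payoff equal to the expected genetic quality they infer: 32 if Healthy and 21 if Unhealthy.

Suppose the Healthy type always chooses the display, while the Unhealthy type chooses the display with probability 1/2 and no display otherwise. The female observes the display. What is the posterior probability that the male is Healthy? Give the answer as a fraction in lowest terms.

P(the display) = (1/8)·1 + (7/8)·(1/2) = 9/16.
By Bayes' rule, P(Healthy | the display) = (1/8) / (9/16) = 2/9.

2/9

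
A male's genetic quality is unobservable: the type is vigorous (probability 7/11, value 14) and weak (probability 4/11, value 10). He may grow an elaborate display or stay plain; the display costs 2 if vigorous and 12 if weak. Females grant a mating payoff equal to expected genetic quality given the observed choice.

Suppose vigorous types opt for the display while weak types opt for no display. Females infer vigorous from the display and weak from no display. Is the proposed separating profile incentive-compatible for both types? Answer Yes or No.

Yes

Under these beliefs, the display earns mating payoff 14 and no display earns mating payoff 10.
vigorous: the display nets 14 − 2 = 12; no display nets 10. vigorous prefers the display.
weak: the display nets 14 − 12 = 2; no display nets 10. weak prefers no display.
Neither type deviates, so the separating profile is an equilibrium.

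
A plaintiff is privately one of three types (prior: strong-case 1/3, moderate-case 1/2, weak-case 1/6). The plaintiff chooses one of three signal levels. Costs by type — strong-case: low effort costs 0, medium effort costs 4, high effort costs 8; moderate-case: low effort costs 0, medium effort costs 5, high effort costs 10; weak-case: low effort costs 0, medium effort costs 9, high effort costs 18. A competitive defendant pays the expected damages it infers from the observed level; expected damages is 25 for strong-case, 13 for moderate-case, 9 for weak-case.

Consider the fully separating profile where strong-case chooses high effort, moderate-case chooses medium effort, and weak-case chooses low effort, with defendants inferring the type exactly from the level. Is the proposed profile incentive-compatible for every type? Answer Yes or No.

No

Separating settlements: high effort → 25, medium effort → 13, low effort → 9.
strong-case (assigned high effort): low effort: 9 − 0 = 9; medium effort: 13 − 4 = 9; high effort: 25 − 8 = 17. strong-case stays.
moderate-case (assigned medium effort): low effort: 9 − 0 = 9; medium effort: 13 − 5 = 8; high effort: 25 − 10 = 15. moderate-case prefers high effort.
weak-case (assigned low effort): low effort: 9 − 0 = 9; medium effort: 13 − 9 = 4; high effort: 25 − 18 = 7. weak-case stays.
At least one type deviates; the separating profile fails.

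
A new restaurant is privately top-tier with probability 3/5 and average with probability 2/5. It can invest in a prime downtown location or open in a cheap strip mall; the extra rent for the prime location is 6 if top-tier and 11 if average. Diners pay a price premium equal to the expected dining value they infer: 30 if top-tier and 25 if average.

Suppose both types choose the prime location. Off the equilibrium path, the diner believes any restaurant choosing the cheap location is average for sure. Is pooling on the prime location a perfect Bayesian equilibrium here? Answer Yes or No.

On path, the diner holds the prior and pays 3/5·30 + 2/5·25 = 28. Off path (the cheap location), believing average, it pays 25.
top-tier: the prime location nets 28 − 6 = 22; the cheap location nets 25. top-tier would deviate.
average: the prime location nets 28 − 11 = 17; the cheap location nets 25. average would deviate.
A type deviates, so pooling fails.

No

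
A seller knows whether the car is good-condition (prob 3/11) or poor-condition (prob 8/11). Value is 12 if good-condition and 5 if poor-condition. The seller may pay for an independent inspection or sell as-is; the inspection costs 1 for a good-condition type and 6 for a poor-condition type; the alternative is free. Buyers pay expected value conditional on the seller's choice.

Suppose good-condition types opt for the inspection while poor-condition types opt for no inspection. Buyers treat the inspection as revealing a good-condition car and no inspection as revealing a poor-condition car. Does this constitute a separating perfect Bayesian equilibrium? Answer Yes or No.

Under these beliefs, the inspection earns price 12 and no inspection earns price 5.
good-condition: the inspection nets 12 − 1 = 11; no inspection nets 5. good-condition prefers the inspection.
poor-condition: the inspection nets 12 − 6 = 6; no inspection nets 5. poor-condition would deviate to the inspection.
poor-condition has a profitable deviation, so the profile is not an equilibrium.

No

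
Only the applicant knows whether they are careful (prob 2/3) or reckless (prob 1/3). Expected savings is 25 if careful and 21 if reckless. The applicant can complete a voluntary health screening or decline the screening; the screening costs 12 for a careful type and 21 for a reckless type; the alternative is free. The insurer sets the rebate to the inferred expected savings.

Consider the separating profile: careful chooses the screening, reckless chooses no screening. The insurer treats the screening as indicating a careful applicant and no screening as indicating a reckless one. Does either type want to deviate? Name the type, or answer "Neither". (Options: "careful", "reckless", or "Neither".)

careful

The screening pays 25; no screening pays 21.
careful: assigned the screening, nets 25 − 12 = 13; deviating to no screening nets 21.
reckless: assigned no screening, nets 21; deviating to the screening nets 25 − 21 = 4.
The careful type gains 8 by deviating.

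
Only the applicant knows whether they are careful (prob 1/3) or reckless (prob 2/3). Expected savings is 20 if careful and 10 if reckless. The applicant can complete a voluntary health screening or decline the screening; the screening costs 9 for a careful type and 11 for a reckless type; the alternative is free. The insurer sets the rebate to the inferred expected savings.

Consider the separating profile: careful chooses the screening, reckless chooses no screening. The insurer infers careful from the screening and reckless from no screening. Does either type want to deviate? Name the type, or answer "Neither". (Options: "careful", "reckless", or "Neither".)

The screening pays 20; no screening pays 10.
careful: assigned the screening, nets 20 − 9 = 11; deviating to no screening nets 10.
reckless: assigned no screening, nets 10; deviating to the screening nets 20 − 11 = 9.
Both types strictly prefer their assigned action; no profitable deviation.

Neither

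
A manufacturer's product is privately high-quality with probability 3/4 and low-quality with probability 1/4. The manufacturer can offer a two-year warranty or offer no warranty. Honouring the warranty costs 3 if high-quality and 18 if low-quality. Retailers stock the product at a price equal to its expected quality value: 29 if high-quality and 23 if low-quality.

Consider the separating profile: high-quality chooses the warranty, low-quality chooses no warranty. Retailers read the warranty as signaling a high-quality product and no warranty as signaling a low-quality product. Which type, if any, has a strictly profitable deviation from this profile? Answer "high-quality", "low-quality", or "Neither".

The warranty pays 29; no warranty pays 23.
high-quality: assigned the warranty, nets 29 − 3 = 26; deviating to no warranty nets 23.
low-quality: assigned no warranty, nets 23; deviating to the warranty nets 29 − 18 = 11.
Both types strictly prefer their assigned action; no profitable deviation.

Neither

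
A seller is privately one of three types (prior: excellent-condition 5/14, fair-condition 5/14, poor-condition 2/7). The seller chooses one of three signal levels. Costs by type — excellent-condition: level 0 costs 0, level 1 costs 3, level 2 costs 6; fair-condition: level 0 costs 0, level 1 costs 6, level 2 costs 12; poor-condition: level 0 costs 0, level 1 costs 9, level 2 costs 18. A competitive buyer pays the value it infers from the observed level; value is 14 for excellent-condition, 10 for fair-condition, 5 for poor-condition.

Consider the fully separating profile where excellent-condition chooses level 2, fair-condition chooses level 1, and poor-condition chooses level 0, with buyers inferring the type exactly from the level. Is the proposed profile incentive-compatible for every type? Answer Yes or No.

Separating prices: level 2 → 14, level 1 → 10, level 0 → 5.
excellent-condition (assigned level 2): level 0: 5 − 0 = 5; level 1: 10 − 3 = 7; level 2: 14 − 6 = 8. excellent-condition stays.
fair-condition (assigned level 1): level 0: 5 − 0 = 5; level 1: 10 − 6 = 4; level 2: 14 − 12 = 2. fair-condition prefers level 0.
poor-condition (assigned level 0): level 0: 5 − 0 = 5; level 1: 10 − 9 = 1; level 2: 14 − 18 = -4. poor-condition stays.
At least one type deviates; the separating profile fails.

No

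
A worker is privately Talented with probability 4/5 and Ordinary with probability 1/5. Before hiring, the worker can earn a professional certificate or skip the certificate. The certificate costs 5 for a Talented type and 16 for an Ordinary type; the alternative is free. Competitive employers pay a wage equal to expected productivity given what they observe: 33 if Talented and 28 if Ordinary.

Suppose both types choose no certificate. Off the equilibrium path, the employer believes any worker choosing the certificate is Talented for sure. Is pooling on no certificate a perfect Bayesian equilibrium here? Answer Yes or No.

On path, the employer holds the prior and pays 4/5·33 + 1/5·28 = 32. Off path (the certificate), believing Talented, it pays 33.
Talented: no certificate nets 32; the certificate nets 33 − 5 = 28. Talented stays.
Ordinary: no certificate nets 32; the certificate nets 33 − 16 = 17. Ordinary stays.
No type deviates, so pooling is sustained.

Yes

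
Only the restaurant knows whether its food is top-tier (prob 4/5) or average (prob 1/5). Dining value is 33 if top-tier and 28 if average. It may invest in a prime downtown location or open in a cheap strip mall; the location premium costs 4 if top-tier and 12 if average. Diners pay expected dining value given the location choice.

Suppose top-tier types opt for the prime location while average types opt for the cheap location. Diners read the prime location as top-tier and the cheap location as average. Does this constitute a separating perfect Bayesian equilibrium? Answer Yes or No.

Under these beliefs, the prime location earns price premium 33 and the cheap location earns price premium 28.
top-tier: the prime location nets 33 − 4 = 29; the cheap location nets 28. top-tier prefers the prime location.
average: the prime location nets 33 − 12 = 21; the cheap location nets 28. average prefers the cheap location.
Neither type deviates, so the separating profile is an equilibrium.

Yes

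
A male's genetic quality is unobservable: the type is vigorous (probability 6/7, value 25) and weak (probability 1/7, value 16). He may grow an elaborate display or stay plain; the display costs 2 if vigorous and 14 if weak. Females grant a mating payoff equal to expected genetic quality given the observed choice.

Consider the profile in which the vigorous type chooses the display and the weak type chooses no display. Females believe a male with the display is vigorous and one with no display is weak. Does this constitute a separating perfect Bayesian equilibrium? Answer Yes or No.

Under these beliefs, the display earns mating payoff 25 and no display earns mating payoff 16.
vigorous: the display nets 25 − 2 = 23; no display nets 16. vigorous prefers the display.
weak: the display nets 25 − 14 = 11; no display nets 16. weak prefers no display.
Neither type deviates, so the separating profile is an equilibrium.

Yes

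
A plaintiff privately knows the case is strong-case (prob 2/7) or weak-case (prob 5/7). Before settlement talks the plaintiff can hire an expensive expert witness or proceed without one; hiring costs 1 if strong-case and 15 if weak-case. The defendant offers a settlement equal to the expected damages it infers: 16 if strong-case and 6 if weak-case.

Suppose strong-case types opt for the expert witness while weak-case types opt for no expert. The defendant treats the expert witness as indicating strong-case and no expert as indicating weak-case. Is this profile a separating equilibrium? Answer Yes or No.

Under these beliefs, the expert witness earns settlement 16 and no expert earns settlement 6.
strong-case: the expert witness nets 16 − 1 = 15; no expert nets 6. strong-case prefers the expert witness.
weak-case: the expert witness nets 16 − 15 = 1; no expert nets 6. weak-case prefers no expert.
Neither type deviates, so the separating profile is an equilibrium.

Yes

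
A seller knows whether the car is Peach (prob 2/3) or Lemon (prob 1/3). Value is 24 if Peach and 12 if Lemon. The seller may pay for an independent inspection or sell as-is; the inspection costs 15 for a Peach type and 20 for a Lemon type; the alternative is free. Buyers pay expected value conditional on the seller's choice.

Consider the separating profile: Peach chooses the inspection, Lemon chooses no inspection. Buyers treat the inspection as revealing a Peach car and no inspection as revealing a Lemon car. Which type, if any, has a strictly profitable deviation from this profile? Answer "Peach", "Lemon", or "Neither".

The inspection pays 24; no inspection pays 12.
Peach: assigned the inspection, nets 24 − 15 = 9; deviating to no inspection nets 12.
Lemon: assigned no inspection, nets 12; deviating to the inspection nets 24 − 20 = 4.
The Peach type gains 3 by deviating.

Peach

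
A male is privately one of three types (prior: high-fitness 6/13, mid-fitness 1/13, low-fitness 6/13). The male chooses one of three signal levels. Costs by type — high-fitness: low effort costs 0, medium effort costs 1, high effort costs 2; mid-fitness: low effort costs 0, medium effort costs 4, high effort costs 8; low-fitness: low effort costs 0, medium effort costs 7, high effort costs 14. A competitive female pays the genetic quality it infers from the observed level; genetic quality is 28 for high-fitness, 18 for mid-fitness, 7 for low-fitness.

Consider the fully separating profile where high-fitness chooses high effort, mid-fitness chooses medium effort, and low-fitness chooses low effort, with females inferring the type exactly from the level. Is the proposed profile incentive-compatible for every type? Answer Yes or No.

Separating mating payoffs: high effort → 28, medium effort → 18, low effort → 7.
high-fitness (assigned high effort): low effort: 7 − 0 = 7; medium effort: 18 − 1 = 17; high effort: 28 − 2 = 26. high-fitness stays.
mid-fitness (assigned medium effort): low effort: 7 − 0 = 7; medium effort: 18 − 4 = 14; high effort: 28 − 8 = 20. mid-fitness prefers high effort.
low-fitness (assigned low effort): low effort: 7 − 0 = 7; medium effort: 18 − 7 = 11; high effort: 28 − 14 = 14. low-fitness prefers high effort.
At least one type deviates; the separating profile fails.

No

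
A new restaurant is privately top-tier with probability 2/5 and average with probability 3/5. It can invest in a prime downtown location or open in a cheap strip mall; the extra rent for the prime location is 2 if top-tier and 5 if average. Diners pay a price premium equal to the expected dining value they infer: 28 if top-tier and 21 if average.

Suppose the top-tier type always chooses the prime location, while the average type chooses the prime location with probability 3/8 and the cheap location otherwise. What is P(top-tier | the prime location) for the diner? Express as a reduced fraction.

P(the prime location) = (2/5)·1 + (3/5)·(3/8) = 5/8.
By Bayes' rule, P(top-tier | the prime location) = (2/5) / (5/8) = 16/25.

16/25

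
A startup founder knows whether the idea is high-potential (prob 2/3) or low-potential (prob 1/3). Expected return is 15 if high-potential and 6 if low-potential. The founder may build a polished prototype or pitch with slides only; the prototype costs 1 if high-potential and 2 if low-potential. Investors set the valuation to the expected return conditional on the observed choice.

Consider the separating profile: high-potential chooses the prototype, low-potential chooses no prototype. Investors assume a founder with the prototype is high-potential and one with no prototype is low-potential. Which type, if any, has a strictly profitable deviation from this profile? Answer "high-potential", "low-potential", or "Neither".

low-potential

The prototype pays 15; no prototype pays 6.
high-potential: assigned the prototype, nets 15 − 1 = 14; deviating to no prototype nets 6.
low-potential: assigned no prototype, nets 6; deviating to the prototype nets 15 − 2 = 13.
The low-potential type gains 7 by deviating.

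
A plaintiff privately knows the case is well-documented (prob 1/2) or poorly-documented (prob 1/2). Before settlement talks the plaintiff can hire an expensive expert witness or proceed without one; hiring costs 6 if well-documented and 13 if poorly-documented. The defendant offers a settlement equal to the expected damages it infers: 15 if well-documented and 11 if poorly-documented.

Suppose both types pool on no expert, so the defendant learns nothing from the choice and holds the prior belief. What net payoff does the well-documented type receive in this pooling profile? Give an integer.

13

Pooled settlement = 1/2·15 + 1/2·11 = 13.
well-documented pays no cost for no expert, so net payoff = 13.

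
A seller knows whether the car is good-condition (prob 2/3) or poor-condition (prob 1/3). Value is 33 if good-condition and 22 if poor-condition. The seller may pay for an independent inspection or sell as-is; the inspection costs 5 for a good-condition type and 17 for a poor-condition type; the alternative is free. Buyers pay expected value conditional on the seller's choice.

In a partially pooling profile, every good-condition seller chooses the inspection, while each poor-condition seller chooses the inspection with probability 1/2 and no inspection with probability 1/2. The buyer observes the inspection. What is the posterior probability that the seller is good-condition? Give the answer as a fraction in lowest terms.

P(the inspection) = (2/3)·1 + (1/3)·(1/2) = 5/6.
By Bayes' rule, P(good-condition | the inspection) = (2/3) / (5/6) = 4/5.

4/5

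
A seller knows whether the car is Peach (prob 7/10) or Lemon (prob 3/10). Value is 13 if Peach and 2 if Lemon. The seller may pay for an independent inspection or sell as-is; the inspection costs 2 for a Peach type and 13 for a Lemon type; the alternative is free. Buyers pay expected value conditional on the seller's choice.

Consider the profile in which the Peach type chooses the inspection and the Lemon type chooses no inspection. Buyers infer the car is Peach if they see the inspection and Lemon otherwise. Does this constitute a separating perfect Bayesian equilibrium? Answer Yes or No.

Under these beliefs, the inspection earns price 13 and no inspection earns price 2.
Peach: the inspection nets 13 − 2 = 11; no inspection nets 2. Peach prefers the inspection.
Lemon: the inspection nets 13 − 13 = 0; no inspection nets 2. Lemon prefers no inspection.
Neither type deviates, so the separating profile is an equilibrium.

Yes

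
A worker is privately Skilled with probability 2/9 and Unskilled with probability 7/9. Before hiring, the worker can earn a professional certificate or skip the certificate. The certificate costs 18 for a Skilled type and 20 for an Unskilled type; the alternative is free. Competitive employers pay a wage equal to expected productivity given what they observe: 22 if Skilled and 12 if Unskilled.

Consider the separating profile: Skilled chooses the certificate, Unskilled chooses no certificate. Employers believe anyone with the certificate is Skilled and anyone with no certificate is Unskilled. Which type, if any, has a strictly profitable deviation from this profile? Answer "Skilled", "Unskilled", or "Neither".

Skilled

The certificate pays 22; no certificate pays 12.
Skilled: assigned the certificate, nets 22 − 18 = 4; deviating to no certificate nets 12.
Unskilled: assigned no certificate, nets 12; deviating to the certificate nets 22 − 20 = 2.
The Skilled type gains 8 by deviating.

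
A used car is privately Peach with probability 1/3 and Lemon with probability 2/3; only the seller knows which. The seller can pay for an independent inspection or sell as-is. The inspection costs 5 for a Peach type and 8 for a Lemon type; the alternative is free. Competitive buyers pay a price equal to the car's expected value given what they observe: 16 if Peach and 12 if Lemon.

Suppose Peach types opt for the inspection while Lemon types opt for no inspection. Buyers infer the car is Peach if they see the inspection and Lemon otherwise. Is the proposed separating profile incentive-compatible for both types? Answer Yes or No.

Under these beliefs, the inspection earns price 16 and no inspection earns price 12.
Peach: the inspection nets 16 − 5 = 11; no inspection nets 12. Peach would deviate to no inspection.
Lemon: the inspection nets 16 − 8 = 8; no inspection nets 12. Lemon prefers no inspection.
Peach has a profitable deviation, so the profile is not an equilibrium.

No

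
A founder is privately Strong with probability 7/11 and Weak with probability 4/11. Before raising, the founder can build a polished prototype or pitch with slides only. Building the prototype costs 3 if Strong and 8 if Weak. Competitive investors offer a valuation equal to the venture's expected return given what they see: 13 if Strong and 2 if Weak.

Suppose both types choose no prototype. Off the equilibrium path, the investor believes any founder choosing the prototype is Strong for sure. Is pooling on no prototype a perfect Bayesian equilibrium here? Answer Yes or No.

No

On path, the investor holds the prior and pays 7/11·13 + 4/11·2 = 9. Off path (the prototype), believing Strong, it pays 13.
Strong: no prototype nets 9; the prototype nets 13 − 3 = 10. Strong would deviate.
Weak: no prototype nets 9; the prototype nets 13 − 8 = 5. Weak stays.
A type deviates, so pooling fails.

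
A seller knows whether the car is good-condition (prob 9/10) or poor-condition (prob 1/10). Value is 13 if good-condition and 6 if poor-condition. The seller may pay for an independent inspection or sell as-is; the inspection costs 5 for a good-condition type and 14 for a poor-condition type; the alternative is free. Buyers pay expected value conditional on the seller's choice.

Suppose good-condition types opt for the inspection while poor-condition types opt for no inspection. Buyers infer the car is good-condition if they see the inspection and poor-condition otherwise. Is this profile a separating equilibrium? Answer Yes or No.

Yes

Under these beliefs, the inspection earns price 13 and no inspection earns price 6.
good-condition: the inspection nets 13 − 5 = 8; no inspection nets 6. good-condition prefers the inspection.
poor-condition: the inspection nets 13 − 14 = -1; no inspection nets 6. poor-condition prefers no inspection.
Neither type deviates, so the separating profile is an equilibrium.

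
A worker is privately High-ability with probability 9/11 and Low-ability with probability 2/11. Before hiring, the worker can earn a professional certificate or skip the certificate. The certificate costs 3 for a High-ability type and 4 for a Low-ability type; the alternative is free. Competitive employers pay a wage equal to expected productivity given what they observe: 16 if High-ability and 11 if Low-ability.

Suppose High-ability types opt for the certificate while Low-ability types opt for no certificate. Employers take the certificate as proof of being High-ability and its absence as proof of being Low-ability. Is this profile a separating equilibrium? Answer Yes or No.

Under these beliefs, the certificate earns wage 16 and no certificate earns wage 11.
High-ability: the certificate nets 16 − 3 = 13; no certificate nets 11. High-ability prefers the certificate.
Low-ability: the certificate nets 16 − 4 = 12; no certificate nets 11. Low-ability would deviate to the certificate.
Low-ability has a profitable deviation, so the profile is not an equilibrium.

No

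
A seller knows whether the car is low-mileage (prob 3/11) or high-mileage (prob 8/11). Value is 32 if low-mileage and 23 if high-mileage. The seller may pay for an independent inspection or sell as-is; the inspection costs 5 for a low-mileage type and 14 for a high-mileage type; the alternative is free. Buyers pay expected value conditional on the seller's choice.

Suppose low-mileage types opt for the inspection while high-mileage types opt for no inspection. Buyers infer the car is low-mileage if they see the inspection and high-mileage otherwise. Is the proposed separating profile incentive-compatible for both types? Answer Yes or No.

Under these beliefs, the inspection earns price 32 and no inspection earns price 23.
low-mileage: the inspection nets 32 − 5 = 27; no inspection nets 23. low-mileage prefers the inspection.
high-mileage: the inspection nets 32 − 14 = 18; no inspection nets 23. high-mileage prefers no inspection.
Neither type deviates, so the separating profile is an equilibrium.

Yes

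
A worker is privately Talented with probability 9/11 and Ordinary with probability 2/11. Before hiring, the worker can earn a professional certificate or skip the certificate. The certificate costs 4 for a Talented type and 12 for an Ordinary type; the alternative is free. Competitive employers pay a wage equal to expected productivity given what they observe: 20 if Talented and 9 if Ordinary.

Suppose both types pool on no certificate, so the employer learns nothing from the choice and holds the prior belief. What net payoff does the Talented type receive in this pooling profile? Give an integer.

Pooled wage = 9/11·20 + 2/11·9 = 18.
Talented pays no cost for no certificate, so net payoff = 18.

18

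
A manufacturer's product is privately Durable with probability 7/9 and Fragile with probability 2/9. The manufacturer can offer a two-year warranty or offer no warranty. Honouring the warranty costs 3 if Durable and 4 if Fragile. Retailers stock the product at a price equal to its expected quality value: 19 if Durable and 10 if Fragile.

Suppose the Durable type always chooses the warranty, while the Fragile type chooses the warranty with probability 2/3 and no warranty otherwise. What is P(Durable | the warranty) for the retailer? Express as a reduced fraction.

21/25

P(the warranty) = (7/9)·1 + (2/9)·(2/3) = 25/27.
By Bayes' rule, P(Durable | the warranty) = (7/9) / (25/27) = 21/25.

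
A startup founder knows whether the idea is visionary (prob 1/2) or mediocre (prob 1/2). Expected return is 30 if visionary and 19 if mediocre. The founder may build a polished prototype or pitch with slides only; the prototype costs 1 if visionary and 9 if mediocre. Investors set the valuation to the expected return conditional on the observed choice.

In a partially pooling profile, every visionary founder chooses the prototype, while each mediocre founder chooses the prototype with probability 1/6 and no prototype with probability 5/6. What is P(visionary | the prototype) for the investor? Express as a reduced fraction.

P(the prototype) = (1/2)·1 + (1/2)·(1/6) = 7/12.
By Bayes' rule, P(visionary | the prototype) = (1/2) / (7/12) = 6/7.

6/7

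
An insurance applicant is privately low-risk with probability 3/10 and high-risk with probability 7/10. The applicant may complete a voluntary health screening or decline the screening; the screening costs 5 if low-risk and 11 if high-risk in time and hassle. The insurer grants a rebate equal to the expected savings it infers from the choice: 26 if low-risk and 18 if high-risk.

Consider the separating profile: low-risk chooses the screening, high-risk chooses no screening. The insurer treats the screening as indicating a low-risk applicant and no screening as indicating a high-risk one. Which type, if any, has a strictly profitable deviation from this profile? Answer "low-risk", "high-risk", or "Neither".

The screening pays 26; no screening pays 18.
low-risk: assigned the screening, nets 26 − 5 = 21; deviating to no screening nets 18.
high-risk: assigned no screening, nets 18; deviating to the screening nets 26 − 11 = 15.
Both types strictly prefer their assigned action; no profitable deviation.

Neither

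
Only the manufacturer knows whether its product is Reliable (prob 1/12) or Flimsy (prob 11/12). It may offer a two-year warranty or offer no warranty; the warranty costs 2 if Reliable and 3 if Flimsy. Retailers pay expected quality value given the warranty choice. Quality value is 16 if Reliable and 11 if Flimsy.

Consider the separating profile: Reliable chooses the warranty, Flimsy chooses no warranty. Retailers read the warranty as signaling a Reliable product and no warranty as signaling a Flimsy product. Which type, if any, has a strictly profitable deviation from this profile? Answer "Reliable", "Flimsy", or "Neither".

Flimsy

The warranty pays 16; no warranty pays 11.
Reliable: assigned the warranty, nets 16 − 2 = 14; deviating to no warranty nets 11.
Flimsy: assigned no warranty, nets 11; deviating to the warranty nets 16 − 3 = 13.
The Flimsy type gains 2 by deviating.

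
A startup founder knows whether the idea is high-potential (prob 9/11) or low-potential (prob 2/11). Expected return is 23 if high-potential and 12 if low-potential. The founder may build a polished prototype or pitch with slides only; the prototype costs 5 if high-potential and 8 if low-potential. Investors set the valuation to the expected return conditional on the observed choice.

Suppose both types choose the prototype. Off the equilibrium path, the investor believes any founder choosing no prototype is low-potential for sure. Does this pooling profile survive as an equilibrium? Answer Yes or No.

On path, the investor holds the prior and pays 9/11·23 + 2/11·12 = 21. Off path (no prototype), believing low-potential, it pays 12.
high-potential: the prototype nets 21 − 5 = 16; no prototype nets 12. high-potential stays.
low-potential: the prototype nets 21 − 8 = 13; no prototype nets 12. low-potential stays.
No type deviates, so pooling is sustained.

Yes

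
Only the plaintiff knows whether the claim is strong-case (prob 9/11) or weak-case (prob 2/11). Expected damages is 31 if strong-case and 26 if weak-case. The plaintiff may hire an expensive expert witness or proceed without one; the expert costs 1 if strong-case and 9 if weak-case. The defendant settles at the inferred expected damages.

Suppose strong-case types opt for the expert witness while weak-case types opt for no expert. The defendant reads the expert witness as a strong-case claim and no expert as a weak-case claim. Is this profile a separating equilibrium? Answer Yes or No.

Under these beliefs, the expert witness earns settlement 31 and no expert earns settlement 26.
strong-case: the expert witness nets 31 − 1 = 30; no expert nets 26. strong-case prefers the expert witness.
weak-case: the expert witness nets 31 − 9 = 22; no expert nets 26. weak-case prefers no expert.
Neither type deviates, so the separating profile is an equilibrium.

Yes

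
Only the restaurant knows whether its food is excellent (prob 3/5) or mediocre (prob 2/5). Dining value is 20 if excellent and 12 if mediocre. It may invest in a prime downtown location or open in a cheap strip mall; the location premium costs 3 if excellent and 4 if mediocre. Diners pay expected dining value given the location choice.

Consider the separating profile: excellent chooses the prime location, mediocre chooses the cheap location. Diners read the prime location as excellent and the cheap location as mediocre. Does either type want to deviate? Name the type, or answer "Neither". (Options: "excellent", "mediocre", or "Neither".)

mediocre

The prime location pays 20; the cheap location pays 12.
excellent: assigned the prime location, nets 20 − 3 = 17; deviating to the cheap location nets 12.
mediocre: assigned the cheap location, nets 12; deviating to the prime location nets 20 − 4 = 16.
The mediocre type gains 4 by deviating.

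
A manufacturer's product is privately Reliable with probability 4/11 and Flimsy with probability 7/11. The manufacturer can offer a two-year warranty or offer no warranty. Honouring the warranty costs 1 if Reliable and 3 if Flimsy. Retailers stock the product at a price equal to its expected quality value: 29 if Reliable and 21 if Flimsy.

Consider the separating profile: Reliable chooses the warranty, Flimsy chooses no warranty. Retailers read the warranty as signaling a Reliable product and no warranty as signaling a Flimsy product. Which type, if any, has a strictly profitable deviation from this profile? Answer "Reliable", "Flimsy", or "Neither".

The warranty pays 29; no warranty pays 21.
Reliable: assigned the warranty, nets 29 − 1 = 28; deviating to no warranty nets 21.
Flimsy: assigned no warranty, nets 21; deviating to the warranty nets 29 − 3 = 26.
The Flimsy type gains 5 by deviating.

Flimsy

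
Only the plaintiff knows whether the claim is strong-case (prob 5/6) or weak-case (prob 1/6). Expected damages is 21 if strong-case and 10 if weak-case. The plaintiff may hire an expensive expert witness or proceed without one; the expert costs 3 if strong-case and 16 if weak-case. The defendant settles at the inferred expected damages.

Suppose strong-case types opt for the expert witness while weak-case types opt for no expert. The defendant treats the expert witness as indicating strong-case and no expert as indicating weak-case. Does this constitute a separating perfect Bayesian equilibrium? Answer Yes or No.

Yes

Under these beliefs, the expert witness earns settlement 21 and no expert earns settlement 10.
strong-case: the expert witness nets 21 − 3 = 18; no expert nets 10. strong-case prefers the expert witness.
weak-case: the expert witness nets 21 − 16 = 5; no expert nets 10. weak-case prefers no expert.
Neither type deviates, so the separating profile is an equilibrium.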